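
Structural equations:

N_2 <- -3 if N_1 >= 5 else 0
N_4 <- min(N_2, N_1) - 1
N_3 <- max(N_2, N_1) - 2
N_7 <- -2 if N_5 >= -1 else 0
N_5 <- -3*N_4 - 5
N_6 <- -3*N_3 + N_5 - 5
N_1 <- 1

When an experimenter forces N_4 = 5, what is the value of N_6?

-22

Under do(N_4=5), the mechanism N_4 <- min(N_2, N_1) - 1 is discarded; N_4 is fixed at 5.
N_2 = -3 if N_1 >= 5 else 0  [with N_1=1]  = 0
N_3 = max(N_2, N_1) - 2  [with N_2=0, N_1=1]  = -1
N_5 = -3*N_4 - 5  [with N_4=5]  = -20
N_6 = -3*N_3 + N_5 - 5  [with N_3=-1, N_5=-20]  = -22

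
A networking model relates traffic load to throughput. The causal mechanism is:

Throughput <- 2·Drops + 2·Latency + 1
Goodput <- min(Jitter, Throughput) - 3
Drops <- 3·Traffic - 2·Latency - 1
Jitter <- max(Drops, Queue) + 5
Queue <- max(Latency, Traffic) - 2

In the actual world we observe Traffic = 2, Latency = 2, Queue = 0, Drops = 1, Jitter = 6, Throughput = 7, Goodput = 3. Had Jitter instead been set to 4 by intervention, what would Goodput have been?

Under do(Jitter=4), the mechanism Jitter <- max(Drops, Queue) + 5 is discarded; Jitter is fixed at 4.
Drops = 3·Traffic - 2·Latency - 1  [with Traffic=2, Latency=2]  = 1
Throughput = 2·Drops + 2·Latency + 1  [with Drops=1, Latency=2]  = 7
Goodput = min(Jitter, Throughput) - 3  [with Jitter=4, Throughput=7]  = 1

1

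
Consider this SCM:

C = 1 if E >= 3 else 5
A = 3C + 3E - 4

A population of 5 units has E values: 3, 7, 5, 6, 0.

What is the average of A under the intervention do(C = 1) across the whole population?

do(C=1) breaks C's dependence on E. With C=1 fixed, A across the units is 8, 20, 14, 17, -1, mean 11.6.

11.6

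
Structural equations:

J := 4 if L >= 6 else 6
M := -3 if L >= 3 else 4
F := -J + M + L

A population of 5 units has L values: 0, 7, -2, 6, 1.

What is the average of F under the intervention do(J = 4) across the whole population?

-0.4

do(J=4) breaks J's dependence on L. With J=4 fixed, F across the units is 0, 0, -2, -1, 1, mean -0.4.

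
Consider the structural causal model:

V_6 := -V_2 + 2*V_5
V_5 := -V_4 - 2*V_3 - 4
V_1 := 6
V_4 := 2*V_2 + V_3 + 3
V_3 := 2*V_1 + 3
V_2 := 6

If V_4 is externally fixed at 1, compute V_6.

Under do(V_4=1), the mechanism V_4 := 2*V_2 + V_3 + 3 is discarded; V_4 is fixed at 1.
V_3 = 2*V_1 + 3  [with V_1=6]  = 15
V_5 = -V_4 - 2*V_3 - 4  [with V_4=1, V_3=15]  = -35
V_6 = -V_2 + 2*V_5  [with V_2=6, V_5=-35]  = -76

-76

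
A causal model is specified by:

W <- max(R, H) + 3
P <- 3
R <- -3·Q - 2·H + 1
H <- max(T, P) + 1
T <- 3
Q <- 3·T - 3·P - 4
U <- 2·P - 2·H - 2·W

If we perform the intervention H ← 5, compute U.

-20

The intervention breaks the incoming arrows to H: H <- max(T, P) + 1 no longer applies, and H = 5.
Q = 3·T - 3·P - 4  [with T=3, P=3]  = -4
R = -3·Q - 2·H + 1  [with Q=-4, H=5]  = 3
W = max(R, H) + 3  [with R=3, H=5]  = 8
U = 2·P - 2·H - 2·W  [with P=3, H=5, W=8]  = -20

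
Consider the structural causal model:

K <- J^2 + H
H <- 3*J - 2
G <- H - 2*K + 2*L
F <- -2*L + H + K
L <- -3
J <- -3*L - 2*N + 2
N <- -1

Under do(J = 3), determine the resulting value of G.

The intervention breaks the incoming arrows to J: J <- -3*L - 2*N + 2 no longer applies, and J = 3.
H = 3*J - 2  [with J=3]  = 7
K = J^2 + H  [with J=3, H=7]  = 16
G = H - 2*K + 2*L  [with H=7, K=16, L=-3]  = -31

-31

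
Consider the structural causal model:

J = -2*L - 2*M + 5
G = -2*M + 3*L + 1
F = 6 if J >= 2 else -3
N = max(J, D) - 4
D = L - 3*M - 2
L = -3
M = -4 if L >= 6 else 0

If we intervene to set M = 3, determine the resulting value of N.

Under do(M=3), the mechanism M = -4 if L >= 6 else 0 is discarded; M is fixed at 3.
J = -2*L - 2*M + 5  [with L=-3, M=3]  = 5
D = L - 3*M - 2  [with L=-3, M=3]  = -14
N = max(J, D) - 4  [with J=5, D=-14]  = 1

1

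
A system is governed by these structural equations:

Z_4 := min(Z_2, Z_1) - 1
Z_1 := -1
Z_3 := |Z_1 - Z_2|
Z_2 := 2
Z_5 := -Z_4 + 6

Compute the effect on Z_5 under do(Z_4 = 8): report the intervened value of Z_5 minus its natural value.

-10

Intervening sets Z_4 = 8 and removes its equation (Z_4 := min(Z_2, Z_1) - 1).
Z_5 = -Z_4 + 6  [with Z_4=8]  = -2
Without intervention: Z_4 = min(Z_2, Z_1) - 1  [with Z_2=2, Z_1=-1]  = -2; Z_5 = -Z_4 + 6  [with Z_4=-2]  = 8.
Change = -2 − 8 = -10.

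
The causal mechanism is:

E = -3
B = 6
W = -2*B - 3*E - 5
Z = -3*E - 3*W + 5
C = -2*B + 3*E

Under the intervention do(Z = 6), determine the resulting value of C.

Intervening sets Z = 6 and removes its equation (Z = -3*E - 3*W + 5).
No directed path runs from Z to C, so C keeps its natural value.
C = -2*B + 3*E  [with B=6, E=-3]  = -21

-21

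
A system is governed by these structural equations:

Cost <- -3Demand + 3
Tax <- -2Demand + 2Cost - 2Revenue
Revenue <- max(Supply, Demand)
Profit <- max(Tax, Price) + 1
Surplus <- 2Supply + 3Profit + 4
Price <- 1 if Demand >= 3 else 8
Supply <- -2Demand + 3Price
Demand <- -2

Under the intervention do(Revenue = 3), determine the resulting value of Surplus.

111

do(Revenue=3) replaces the equation Revenue <- max(Supply, Demand) with the constant Revenue = 3.
Price = 1 if Demand >= 3 else 8  [with Demand=-2]  = 8
Supply = -2Demand + 3Price  [with Demand=-2, Price=8]  = 28
Cost = -3Demand + 3  [with Demand=-2]  = 9
Tax = -2Demand + 2Cost - 2Revenue  [with Demand=-2, Cost=9, Revenue=3]  = 16
Profit = max(Tax, Price) + 1  [with Tax=16, Price=8]  = 17
Surplus = 2Supply + 3Profit + 4  [with Supply=28, Profit=17]  = 111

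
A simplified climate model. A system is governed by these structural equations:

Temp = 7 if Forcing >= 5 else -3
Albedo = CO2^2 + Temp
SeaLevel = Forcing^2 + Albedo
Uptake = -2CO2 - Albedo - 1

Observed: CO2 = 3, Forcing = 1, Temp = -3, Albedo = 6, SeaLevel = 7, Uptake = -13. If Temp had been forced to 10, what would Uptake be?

-26

The intervention breaks the incoming arrows to Temp: Temp = 7 if Forcing >= 5 else -3 no longer applies, and Temp = 10.
Albedo = CO2^2 + Temp  [with CO2=3, Temp=10]  = 19
Uptake = -2CO2 - Albedo - 1  [with CO2=3, Albedo=19]  = -26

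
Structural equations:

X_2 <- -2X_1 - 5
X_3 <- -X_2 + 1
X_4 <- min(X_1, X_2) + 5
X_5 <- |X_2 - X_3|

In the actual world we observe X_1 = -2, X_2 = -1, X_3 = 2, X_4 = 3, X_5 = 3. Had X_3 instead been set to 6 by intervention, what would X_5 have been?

7

do(X_3=6) replaces the equation X_3 <- -X_2 + 1 with the constant X_3 = 6.
X_2 = -2X_1 - 5  [with X_1=-2]  = -1
X_5 = |X_2 - X_3|  [with X_2=-1, X_3=6]  = 7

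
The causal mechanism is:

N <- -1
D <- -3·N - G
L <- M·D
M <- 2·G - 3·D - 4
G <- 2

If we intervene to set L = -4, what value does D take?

do(L=-4) replaces the equation L <- M·D with the constant L = -4.
D is not downstream of the intervention, so its value is determined by the original equations.
D = -3·N - G  [with N=-1, G=2]  = 1

1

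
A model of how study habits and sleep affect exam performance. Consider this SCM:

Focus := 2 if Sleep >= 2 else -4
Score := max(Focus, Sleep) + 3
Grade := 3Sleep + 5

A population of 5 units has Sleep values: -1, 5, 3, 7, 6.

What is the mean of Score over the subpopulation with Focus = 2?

E[Score|Focus=2] averages over only the 4 units with Focus=2 (Sleep = 5, 3, 7, 6): Score = 8, 6, 10, 9, mean 8.25.

8.25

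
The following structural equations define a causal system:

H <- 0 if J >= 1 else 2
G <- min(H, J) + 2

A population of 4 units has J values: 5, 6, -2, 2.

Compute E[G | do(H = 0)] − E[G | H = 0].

-0.5

do(H=0) breaks H's dependence on J. With H=0 fixed, G across the units is 2, 2, 0, 2, mean 1.5.
Conditioning on H=0 selects the 3 unit(s) with J ∈ {5, 6, 2}. Their G values: 2, 2, 2. Mean = 2.
Difference = 1.5 − 2 = -0.5.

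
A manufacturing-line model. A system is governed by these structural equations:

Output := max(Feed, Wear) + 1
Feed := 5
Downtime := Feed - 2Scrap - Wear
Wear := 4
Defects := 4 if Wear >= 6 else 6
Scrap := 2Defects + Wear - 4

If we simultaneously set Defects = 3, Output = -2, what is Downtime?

Setting Defects = 3, Output = -2 by intervention discards those variables' equations.
Scrap = 2Defects + Wear - 4  [with Defects=3, Wear=4]  = 6
Downtime = Feed - 2Scrap - Wear  [with Feed=5, Scrap=6, Wear=4]  = -11

-11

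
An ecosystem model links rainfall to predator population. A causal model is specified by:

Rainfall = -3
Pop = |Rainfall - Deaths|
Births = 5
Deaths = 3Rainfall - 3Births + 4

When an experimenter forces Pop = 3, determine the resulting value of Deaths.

Under do(Pop=3), the mechanism Pop = |Rainfall - Deaths| is discarded; Pop is fixed at 3.
Since Deaths is not a descendant of the intervened variable, it is unaffected.
Deaths = 3Rainfall - 3Births + 4  [with Rainfall=-3, Births=5]  = -20

-20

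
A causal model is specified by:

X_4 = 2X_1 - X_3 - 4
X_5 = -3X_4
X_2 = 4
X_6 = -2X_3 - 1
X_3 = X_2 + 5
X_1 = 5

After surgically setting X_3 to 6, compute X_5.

do(X_3=6) replaces the equation X_3 = X_2 + 5 with the constant X_3 = 6.
X_4 = 2X_1 - X_3 - 4  [with X_1=5, X_3=6]  = 0
X_5 = -3X_4  [with X_4=0]  = 0

0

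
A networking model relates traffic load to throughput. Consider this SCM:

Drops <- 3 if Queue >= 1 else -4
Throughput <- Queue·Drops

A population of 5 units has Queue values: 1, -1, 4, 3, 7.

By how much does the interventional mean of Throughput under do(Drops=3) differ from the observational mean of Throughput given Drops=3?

Every unit gets Drops=3 under the intervention. Throughput values become 3, -3, 12, 9, 21; E[Throughput|do(Drops=3)] = 8.4.
E[Throughput|Drops=3] averages over only the 4 units with Drops=3 (Queue = 1, 4, 3, 7): Throughput = 3, 12, 9, 21, mean 11.25.
Difference = 8.4 − 11.25 = -2.85.

-2.85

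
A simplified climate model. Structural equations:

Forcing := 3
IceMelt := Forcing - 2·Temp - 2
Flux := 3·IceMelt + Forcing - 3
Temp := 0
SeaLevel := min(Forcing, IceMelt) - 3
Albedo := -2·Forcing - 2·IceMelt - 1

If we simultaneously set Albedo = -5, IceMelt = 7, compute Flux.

21

The joint intervention fixes Albedo = -5, IceMelt = 7, removing each variable's own equation.
Flux = 3·IceMelt + Forcing - 3  [with IceMelt=7, Forcing=3]  = 21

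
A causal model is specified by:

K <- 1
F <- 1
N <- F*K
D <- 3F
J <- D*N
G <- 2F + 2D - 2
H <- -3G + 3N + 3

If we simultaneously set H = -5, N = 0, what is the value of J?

Under do(H = -5, N = 0), each intervened variable's structural equation is replaced by its fixed value.
D = 3F  [with F=1]  = 3
J = D*N  [with D=3, N=0]  = 0

0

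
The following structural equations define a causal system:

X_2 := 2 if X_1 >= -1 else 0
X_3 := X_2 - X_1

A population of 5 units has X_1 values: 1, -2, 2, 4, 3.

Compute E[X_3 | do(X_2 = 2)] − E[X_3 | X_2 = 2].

0.9

do(X_2=2) breaks X_2's dependence on X_1. With X_2=2 fixed, X_3 across the units is 1, 4, 0, -2, -1, mean 0.4.
Observing X_2=2 restricts to units where X_2's equation naturally yields 2: X_1 ∈ {1, 2, 4, 3}. In that subpopulation X_3 = 1, 0, -2, -1, mean -0.5.
Difference = 0.4 − (-0.5) = 0.9.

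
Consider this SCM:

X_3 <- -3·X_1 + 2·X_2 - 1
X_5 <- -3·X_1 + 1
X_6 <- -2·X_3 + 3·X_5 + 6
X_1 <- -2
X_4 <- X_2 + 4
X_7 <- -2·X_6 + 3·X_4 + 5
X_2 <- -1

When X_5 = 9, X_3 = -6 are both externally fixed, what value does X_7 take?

-76

The joint intervention fixes X_5 = 9, X_3 = -6, removing each variable's own equation.
X_4 = X_2 + 4  [with X_2=-1]  = 3
X_6 = -2·X_3 + 3·X_5 + 6  [with X_3=-6, X_5=9]  = 45
X_7 = -2·X_6 + 3·X_4 + 5  [with X_6=45, X_4=3]  = -76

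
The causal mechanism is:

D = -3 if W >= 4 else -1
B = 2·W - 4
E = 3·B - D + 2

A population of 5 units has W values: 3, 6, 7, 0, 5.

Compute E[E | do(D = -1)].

16.2

Every unit gets D=-1 under the intervention. E values become 9, 27, 33, -9, 21; E[E|do(D=-1)] = 16.2.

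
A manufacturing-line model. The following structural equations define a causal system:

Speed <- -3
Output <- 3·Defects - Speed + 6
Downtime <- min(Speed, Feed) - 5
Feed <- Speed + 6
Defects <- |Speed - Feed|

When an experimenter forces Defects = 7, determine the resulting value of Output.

30

The intervention breaks the incoming arrows to Defects: Defects <- |Speed - Feed| no longer applies, and Defects = 7.
Output = 3·Defects - Speed + 6  [with Defects=7, Speed=-3]  = 30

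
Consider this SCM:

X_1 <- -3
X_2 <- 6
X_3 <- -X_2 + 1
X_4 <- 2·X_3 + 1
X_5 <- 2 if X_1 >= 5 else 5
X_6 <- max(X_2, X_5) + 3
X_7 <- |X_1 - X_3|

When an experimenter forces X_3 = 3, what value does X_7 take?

6

The intervention breaks the incoming arrows to X_3: X_3 <- -X_2 + 1 no longer applies, and X_3 = 3.
X_7 = |X_1 - X_3|  [with X_1=-3, X_3=3]  = 6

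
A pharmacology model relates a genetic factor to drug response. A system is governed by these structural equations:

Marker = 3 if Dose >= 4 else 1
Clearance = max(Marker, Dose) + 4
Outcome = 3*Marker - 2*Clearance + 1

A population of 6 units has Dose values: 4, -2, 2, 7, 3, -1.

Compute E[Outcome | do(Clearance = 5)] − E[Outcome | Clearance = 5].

2

Every unit gets Clearance=5 under the intervention. Outcome values become 0, -6, -6, 0, -6, -6; E[Outcome|do(Clearance=5)] = -4.
E[Outcome|Clearance=5] averages over only the 2 units with Clearance=5 (Dose = -2, -1): Outcome = -6, -6, mean -6.
Difference = -4 − (-6) = 2.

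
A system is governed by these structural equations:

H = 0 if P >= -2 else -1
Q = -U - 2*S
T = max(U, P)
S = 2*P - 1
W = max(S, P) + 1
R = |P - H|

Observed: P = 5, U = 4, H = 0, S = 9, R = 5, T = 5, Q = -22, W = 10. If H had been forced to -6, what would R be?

do(H=-6) replaces the equation H = 0 if P >= -2 else -1 with the constant H = -6.
R = |P - H|  [with P=5, H=-6]  = 11

11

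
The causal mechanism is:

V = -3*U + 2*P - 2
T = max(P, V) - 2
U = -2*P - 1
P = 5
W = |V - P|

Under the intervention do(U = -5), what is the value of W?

18

do(U=-5) replaces the equation U = -2*P - 1 with the constant U = -5.
V = -3*U + 2*P - 2  [with U=-5, P=5]  = 23
W = |V - P|  [with V=23, P=5]  = 18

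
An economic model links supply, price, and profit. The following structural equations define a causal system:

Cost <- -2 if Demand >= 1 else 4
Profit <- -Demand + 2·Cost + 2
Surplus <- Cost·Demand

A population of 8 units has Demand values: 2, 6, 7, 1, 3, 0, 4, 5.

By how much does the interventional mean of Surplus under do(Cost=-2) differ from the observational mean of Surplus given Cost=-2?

Under do(Cost=-2), Cost's equation is replaced by Cost=-2 for every unit. Per-unit Surplus: -4, -12, -14, -2, -6, 0, -8, -10. Mean = -7.
E[Surplus|Cost=-2] averages over only the 7 units with Cost=-2 (Demand = 2, 6, 7, 1, 3, 4, 5): Surplus = -4, -12, -14, -2, -6, -8, -10, mean -8.
Difference = -7 − (-8) = 1.

1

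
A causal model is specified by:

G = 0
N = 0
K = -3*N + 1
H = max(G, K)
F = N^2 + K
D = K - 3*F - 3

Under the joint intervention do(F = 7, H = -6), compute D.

Setting F = 7, H = -6 by intervention discards those variables' equations.
K = -3*N + 1  [with N=0]  = 1
D = K - 3*F - 3  [with K=1, F=7]  = -23

-23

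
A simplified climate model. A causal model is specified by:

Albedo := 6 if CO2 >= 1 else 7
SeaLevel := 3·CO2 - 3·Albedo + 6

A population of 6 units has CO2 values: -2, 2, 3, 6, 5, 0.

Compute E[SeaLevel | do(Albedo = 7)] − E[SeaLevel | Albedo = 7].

do(Albedo=7) breaks Albedo's dependence on CO2. With Albedo=7 fixed, SeaLevel across the units is -21, -9, -6, 3, 0, -15, mean -8.
Observing Albedo=7 restricts to units where Albedo's equation naturally yields 7: CO2 ∈ {-2, 0}. In that subpopulation SeaLevel = -21, -15, mean -18.
Difference = -8 − (-18) = 10.

10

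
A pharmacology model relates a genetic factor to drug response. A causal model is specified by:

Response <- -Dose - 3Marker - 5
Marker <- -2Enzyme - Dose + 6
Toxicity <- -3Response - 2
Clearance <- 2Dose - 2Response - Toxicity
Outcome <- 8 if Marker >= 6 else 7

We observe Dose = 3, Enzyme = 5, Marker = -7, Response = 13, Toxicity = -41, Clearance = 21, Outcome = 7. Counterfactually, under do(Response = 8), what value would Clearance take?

16

Under do(Response=8), the mechanism Response <- -Dose - 3Marker - 5 is discarded; Response is fixed at 8.
Toxicity = -3Response - 2  [with Response=8]  = -26
Clearance = 2Dose - 2Response - Toxicity  [with Dose=3, Response=8, Toxicity=-26]  = 16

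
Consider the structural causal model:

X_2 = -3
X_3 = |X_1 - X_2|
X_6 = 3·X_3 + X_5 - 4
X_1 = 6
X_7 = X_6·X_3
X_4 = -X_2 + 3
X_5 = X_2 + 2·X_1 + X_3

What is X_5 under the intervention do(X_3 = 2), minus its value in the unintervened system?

-7

do(X_3=2) replaces the equation X_3 = |X_1 - X_2| with the constant X_3 = 2.
X_5 = X_2 + 2·X_1 + X_3  [with X_2=-3, X_1=6, X_3=2]  = 11
Without intervention: X_3 = |X_1 - X_2|  [with X_1=6, X_2=-3]  = 9; X_5 = X_2 + 2·X_1 + X_3  [with X_2=-3, X_1=6, X_3=9]  = 18.
Change = 11 − 18 = -7.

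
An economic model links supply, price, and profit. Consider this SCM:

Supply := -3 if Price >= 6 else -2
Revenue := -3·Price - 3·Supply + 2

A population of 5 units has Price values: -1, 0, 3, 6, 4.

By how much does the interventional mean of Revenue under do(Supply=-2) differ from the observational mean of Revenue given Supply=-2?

-2.7

do(Supply=-2) breaks Supply's dependence on Price. With Supply=-2 fixed, Revenue across the units is 11, 8, -1, -10, -4, mean 0.8.
E[Revenue|Supply=-2] averages over only the 4 units with Supply=-2 (Price = -1, 0, 3, 4): Revenue = 11, 8, -1, -4, mean 3.5.
Difference = 0.8 − 3.5 = -2.7.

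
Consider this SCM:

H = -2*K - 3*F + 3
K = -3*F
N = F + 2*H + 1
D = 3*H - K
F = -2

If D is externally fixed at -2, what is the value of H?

-3

Under do(D=-2), the mechanism D = 3*H - K is discarded; D is fixed at -2.
Since H is not a descendant of the intervened variable, it is unaffected.
K = -3*F  [with F=-2]  = 6
H = -2*K - 3*F + 3  [with K=6, F=-2]  = -3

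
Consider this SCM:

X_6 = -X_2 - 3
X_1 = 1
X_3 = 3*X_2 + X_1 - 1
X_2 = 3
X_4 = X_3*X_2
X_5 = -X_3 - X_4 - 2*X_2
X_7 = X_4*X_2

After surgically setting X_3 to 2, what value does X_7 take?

The intervention breaks the incoming arrows to X_3: X_3 = 3*X_2 + X_1 - 1 no longer applies, and X_3 = 2.
X_4 = X_3*X_2  [with X_3=2, X_2=3]  = 6
X_7 = X_4*X_2  [with X_4=6, X_2=3]  = 18

18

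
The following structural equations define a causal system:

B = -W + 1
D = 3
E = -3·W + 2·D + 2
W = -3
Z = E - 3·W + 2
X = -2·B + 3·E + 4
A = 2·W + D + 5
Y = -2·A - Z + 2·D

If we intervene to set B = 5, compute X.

45

The intervention breaks the incoming arrows to B: B = -W + 1 no longer applies, and B = 5.
E = -3·W + 2·D + 2  [with W=-3, D=3]  = 17
X = -2·B + 3·E + 4  [with B=5, E=17]  = 45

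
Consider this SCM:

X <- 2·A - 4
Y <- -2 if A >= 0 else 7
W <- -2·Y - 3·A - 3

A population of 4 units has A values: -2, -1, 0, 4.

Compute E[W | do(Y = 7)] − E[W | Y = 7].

Under do(Y=7), Y's equation is replaced by Y=7 for every unit. Per-unit W: -11, -14, -17, -29. Mean = -17.75.
E[W|Y=7] averages over only the 2 units with Y=7 (A = -2, -1): W = -11, -14, mean -12.5.
Difference = -17.75 − (-12.5) = -5.25.

-5.25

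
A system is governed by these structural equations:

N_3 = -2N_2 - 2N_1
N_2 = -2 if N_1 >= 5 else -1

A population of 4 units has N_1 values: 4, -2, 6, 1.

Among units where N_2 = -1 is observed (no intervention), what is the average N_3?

0

E[N_3|N_2=-1] averages over only the 3 units with N_2=-1 (N_1 = 4, -2, 1): N_3 = -6, 6, 0, mean 0.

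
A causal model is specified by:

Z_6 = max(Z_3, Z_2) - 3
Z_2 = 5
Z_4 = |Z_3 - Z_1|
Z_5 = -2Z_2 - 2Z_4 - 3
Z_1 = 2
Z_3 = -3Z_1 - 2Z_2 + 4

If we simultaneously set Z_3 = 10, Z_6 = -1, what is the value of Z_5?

-29

The joint intervention fixes Z_3 = 10, Z_6 = -1, removing each variable's own equation.
Z_4 = |Z_3 - Z_1|  [with Z_3=10, Z_1=2]  = 8
Z_5 = -2Z_2 - 2Z_4 - 3  [with Z_2=5, Z_4=8]  = -29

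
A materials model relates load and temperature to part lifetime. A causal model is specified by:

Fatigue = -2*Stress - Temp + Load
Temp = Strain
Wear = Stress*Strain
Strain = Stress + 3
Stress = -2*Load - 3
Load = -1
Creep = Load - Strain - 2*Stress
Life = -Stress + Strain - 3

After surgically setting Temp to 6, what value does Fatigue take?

-5

The intervention breaks the incoming arrows to Temp: Temp = Strain no longer applies, and Temp = 6.
Stress = -2*Load - 3  [with Load=-1]  = -1
Fatigue = -2*Stress - Temp + Load  [with Stress=-1, Temp=6, Load=-1]  = -5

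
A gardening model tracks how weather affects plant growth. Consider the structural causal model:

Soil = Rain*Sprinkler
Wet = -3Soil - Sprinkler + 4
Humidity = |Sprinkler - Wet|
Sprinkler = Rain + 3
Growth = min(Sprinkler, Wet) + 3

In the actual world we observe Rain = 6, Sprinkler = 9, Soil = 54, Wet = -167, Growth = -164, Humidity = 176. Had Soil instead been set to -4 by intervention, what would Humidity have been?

The intervention breaks the incoming arrows to Soil: Soil = Rain*Sprinkler no longer applies, and Soil = -4.
Sprinkler = Rain + 3  [with Rain=6]  = 9
Wet = -3Soil - Sprinkler + 4  [with Soil=-4, Sprinkler=9]  = 7
Humidity = |Sprinkler - Wet|  [with Sprinkler=9, Wet=7]  = 2

2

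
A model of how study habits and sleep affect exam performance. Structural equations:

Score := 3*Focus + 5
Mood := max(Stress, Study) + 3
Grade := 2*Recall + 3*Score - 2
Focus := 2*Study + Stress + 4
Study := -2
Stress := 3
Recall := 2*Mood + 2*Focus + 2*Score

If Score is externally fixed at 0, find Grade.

The intervention breaks the incoming arrows to Score: Score := 3*Focus + 5 no longer applies, and Score = 0.
Focus = 2*Study + Stress + 4  [with Study=-2, Stress=3]  = 3
Mood = max(Stress, Study) + 3  [with Stress=3, Study=-2]  = 6
Recall = 2*Mood + 2*Focus + 2*Score  [with Mood=6, Focus=3, Score=0]  = 18
Grade = 2*Recall + 3*Score - 2  [with Recall=18, Score=0]  = 34

34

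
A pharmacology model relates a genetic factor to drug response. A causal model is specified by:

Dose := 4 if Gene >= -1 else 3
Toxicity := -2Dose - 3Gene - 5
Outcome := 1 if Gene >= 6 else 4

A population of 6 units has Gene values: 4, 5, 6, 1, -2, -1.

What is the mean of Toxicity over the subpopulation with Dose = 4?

E[Toxicity|Dose=4] averages over only the 5 units with Dose=4 (Gene = 4, 5, 6, 1, -1): Toxicity = -25, -28, -31, -16, -10, mean -22.

-22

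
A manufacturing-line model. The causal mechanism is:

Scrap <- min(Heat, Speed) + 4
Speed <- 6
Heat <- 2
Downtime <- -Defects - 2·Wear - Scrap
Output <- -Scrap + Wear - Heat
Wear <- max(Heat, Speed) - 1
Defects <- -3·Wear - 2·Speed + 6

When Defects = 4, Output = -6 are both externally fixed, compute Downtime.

Setting Defects = 4, Output = -6 by intervention discards those variables' equations.
Wear = max(Heat, Speed) - 1  [with Heat=2, Speed=6]  = 5
Scrap = min(Heat, Speed) + 4  [with Heat=2, Speed=6]  = 6
Downtime = -Defects - 2·Wear - Scrap  [with Defects=4, Wear=5, Scrap=6]  = -20

-20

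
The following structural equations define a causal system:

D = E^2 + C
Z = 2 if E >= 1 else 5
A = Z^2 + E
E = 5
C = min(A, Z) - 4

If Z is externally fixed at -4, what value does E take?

Under do(Z=-4), the mechanism Z = 2 if E >= 1 else 5 is discarded; Z is fixed at -4.
E is not downstream of the intervention, so its value is determined by the original equations.

5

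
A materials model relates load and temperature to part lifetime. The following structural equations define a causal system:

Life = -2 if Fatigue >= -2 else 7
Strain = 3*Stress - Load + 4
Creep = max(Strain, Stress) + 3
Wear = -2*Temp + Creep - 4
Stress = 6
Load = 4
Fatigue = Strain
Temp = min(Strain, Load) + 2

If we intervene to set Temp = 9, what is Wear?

-1

Under do(Temp=9), the mechanism Temp = min(Strain, Load) + 2 is discarded; Temp is fixed at 9.
Strain = 3*Stress - Load + 4  [with Stress=6, Load=4]  = 18
Creep = max(Strain, Stress) + 3  [with Strain=18, Stress=6]  = 21
Wear = -2*Temp + Creep - 4  [with Temp=9, Creep=21]  = -1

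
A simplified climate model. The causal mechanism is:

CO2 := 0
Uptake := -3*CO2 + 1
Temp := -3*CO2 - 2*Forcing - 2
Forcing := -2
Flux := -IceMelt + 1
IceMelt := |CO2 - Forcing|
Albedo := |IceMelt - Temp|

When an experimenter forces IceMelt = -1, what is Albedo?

Intervening sets IceMelt = -1 and removes its equation (IceMelt := |CO2 - Forcing|).
Temp = -3*CO2 - 2*Forcing - 2  [with CO2=0, Forcing=-2]  = 2
Albedo = |IceMelt - Temp|  [with IceMelt=-1, Temp=2]  = 3

3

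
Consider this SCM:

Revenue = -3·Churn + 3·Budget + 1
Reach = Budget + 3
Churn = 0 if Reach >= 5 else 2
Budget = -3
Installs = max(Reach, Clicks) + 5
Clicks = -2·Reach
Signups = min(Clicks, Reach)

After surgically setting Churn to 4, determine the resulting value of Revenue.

Intervening sets Churn = 4 and removes its equation (Churn = 0 if Reach >= 5 else 2).
Revenue = -3·Churn + 3·Budget + 1  [with Churn=4, Budget=-3]  = -20

-20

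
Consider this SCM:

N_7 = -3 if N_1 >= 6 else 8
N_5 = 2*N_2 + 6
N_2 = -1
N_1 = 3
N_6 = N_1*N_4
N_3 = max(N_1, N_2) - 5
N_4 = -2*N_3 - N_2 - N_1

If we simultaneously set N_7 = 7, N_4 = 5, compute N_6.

15

Setting N_7 = 7, N_4 = 5 by intervention discards those variables' equations.
N_6 = N_1*N_4  [with N_1=3, N_4=5]  = 15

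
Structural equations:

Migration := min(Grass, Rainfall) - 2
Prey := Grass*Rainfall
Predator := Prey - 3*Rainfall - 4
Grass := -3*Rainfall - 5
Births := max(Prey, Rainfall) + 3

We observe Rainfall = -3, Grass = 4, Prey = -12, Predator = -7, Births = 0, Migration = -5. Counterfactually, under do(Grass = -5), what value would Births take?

18

do(Grass=-5) replaces the equation Grass := -3*Rainfall - 5 with the constant Grass = -5.
Prey = Grass*Rainfall  [with Grass=-5, Rainfall=-3]  = 15
Births = max(Prey, Rainfall) + 3  [with Prey=15, Rainfall=-3]  = 18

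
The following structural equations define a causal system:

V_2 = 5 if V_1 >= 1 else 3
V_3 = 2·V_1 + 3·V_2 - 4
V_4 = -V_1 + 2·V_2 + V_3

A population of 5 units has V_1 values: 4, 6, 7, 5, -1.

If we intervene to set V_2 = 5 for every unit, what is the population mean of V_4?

25.2

Every unit gets V_2=5 under the intervention. V_4 values become 25, 27, 28, 26, 20; E[V_4|do(V_2=5)] = 25.2.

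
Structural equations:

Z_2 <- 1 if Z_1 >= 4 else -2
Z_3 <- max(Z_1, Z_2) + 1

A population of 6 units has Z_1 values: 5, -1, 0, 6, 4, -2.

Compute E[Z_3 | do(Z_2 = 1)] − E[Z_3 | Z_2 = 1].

The intervention sets Z_2=1 in all 6 units regardless of Z_1. Recomputing Z_3 per unit gives 6, 2, 2, 7, 5, 2; average 4.
Conditioning on Z_2=1 selects the 3 unit(s) with Z_1 ∈ {5, 6, 4}. Their Z_3 values: 6, 7, 5. Mean = 6.
Difference = 4 − 6 = -2.

-2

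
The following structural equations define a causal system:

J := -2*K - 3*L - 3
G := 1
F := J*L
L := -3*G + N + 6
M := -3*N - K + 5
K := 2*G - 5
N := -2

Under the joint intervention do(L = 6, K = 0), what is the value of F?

-126

Under do(L = 6, K = 0), each intervened variable's structural equation is replaced by its fixed value.
J = -2*K - 3*L - 3  [with K=0, L=6]  = -21
F = J*L  [with J=-21, L=6]  = -126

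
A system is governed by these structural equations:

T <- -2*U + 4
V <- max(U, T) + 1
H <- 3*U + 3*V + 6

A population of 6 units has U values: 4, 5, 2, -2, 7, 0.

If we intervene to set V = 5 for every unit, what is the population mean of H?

29

Under do(V=5), V's equation is replaced by V=5 for every unit. Per-unit H: 33, 36, 27, 15, 42, 21. Mean = 29.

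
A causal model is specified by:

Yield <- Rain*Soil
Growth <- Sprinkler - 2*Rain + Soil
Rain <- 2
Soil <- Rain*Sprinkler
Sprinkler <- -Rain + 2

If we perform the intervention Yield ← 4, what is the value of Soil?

0

do(Yield=4) replaces the equation Yield <- Rain*Soil with the constant Yield = 4.
Soil is not downstream of the intervention, so its value is determined by the original equations.
Sprinkler = -Rain + 2  [with Rain=2]  = 0
Soil = Rain*Sprinkler  [with Rain=2, Sprinkler=0]  = 0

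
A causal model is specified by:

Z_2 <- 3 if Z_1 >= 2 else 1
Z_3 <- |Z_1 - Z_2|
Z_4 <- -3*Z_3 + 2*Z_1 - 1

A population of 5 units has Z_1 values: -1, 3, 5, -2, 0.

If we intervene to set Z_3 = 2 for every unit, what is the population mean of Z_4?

-5

Under do(Z_3=2), Z_3's equation is replaced by Z_3=2 for every unit. Per-unit Z_4: -9, -1, 3, -11, -7. Mean = -5.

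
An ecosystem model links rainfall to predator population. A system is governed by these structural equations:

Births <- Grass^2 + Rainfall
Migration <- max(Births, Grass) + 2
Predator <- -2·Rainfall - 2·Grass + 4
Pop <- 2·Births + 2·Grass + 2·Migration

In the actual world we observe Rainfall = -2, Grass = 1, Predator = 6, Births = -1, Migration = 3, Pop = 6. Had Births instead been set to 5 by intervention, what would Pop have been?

26

Under do(Births=5), the mechanism Births <- Grass^2 + Rainfall is discarded; Births is fixed at 5.
Migration = max(Births, Grass) + 2  [with Births=5, Grass=1]  = 7
Pop = 2·Births + 2·Grass + 2·Migration  [with Births=5, Grass=1, Migration=7]  = 26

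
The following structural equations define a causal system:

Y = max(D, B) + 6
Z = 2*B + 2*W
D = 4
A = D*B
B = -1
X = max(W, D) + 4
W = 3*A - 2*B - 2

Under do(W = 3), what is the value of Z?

Intervening sets W = 3 and removes its equation (W = 3*A - 2*B - 2).
Z = 2*B + 2*W  [with B=-1, W=3]  = 4

4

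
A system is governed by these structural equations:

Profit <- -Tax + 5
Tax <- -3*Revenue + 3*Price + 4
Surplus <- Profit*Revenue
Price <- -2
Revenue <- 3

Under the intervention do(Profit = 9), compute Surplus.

Intervening sets Profit = 9 and removes its equation (Profit <- -Tax + 5).
Surplus = Profit*Revenue  [with Profit=9, Revenue=3]  = 27

27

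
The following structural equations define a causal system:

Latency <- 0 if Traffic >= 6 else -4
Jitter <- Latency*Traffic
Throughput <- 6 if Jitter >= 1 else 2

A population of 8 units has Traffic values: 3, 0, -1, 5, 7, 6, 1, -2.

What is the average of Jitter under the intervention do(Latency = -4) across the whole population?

The intervention sets Latency=-4 in all 8 units regardless of Traffic. Recomputing Jitter per unit gives -12, 0, 4, -20, -28, -24, -4, 8; average -9.5.

-9.5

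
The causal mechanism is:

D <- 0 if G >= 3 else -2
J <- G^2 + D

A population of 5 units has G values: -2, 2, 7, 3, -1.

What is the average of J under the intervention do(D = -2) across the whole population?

11.4

Every unit gets D=-2 under the intervention. J values become 2, 2, 47, 7, -1; E[J|do(D=-2)] = 11.4.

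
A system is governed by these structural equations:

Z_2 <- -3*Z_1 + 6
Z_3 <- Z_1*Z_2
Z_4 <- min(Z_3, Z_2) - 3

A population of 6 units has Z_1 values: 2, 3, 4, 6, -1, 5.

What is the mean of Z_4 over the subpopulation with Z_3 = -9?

-12

E[Z_4|Z_3=-9] averages over only the 2 units with Z_3=-9 (Z_1 = 3, -1): Z_4 = -12, -12, mean -12.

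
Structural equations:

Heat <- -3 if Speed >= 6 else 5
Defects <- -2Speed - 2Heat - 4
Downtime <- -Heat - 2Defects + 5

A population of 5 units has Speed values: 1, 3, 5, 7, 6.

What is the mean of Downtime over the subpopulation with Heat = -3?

Conditioning on Heat=-3 selects the 2 unit(s) with Speed ∈ {7, 6}. Their Downtime values: 32, 28. Mean = 30.

30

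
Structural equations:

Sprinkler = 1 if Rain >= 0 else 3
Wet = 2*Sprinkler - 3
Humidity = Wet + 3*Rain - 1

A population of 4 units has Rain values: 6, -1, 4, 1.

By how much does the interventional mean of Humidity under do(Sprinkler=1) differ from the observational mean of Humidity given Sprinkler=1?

-3.5

Under do(Sprinkler=1), Sprinkler's equation is replaced by Sprinkler=1 for every unit. Per-unit Humidity: 16, -5, 10, 1. Mean = 5.5.
Conditioning on Sprinkler=1 selects the 3 unit(s) with Rain ∈ {6, 4, 1}. Their Humidity values: 16, 10, 1. Mean = 9.
Difference = 5.5 − 9 = -3.5.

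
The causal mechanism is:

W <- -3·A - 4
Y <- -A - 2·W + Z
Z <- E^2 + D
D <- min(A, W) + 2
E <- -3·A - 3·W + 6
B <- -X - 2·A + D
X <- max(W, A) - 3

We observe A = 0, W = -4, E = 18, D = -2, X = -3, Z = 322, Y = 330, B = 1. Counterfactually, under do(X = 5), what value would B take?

do(X=5) replaces the equation X <- max(W, A) - 3 with the constant X = 5.
W = -3·A - 4  [with A=0]  = -4
D = min(A, W) + 2  [with A=0, W=-4]  = -2
B = -X - 2·A + D  [with X=5, A=0, D=-2]  = -7

-7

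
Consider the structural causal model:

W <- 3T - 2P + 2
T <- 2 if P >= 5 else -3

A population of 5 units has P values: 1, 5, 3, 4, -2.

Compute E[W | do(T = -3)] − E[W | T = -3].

Under do(T=-3), T's equation is replaced by T=-3 for every unit. Per-unit W: -9, -17, -13, -15, -3. Mean = -11.4.
Conditioning on T=-3 selects the 4 unit(s) with P ∈ {1, 3, 4, -2}. Their W values: -9, -13, -15, -3. Mean = -10.
Difference = -11.4 − (-10) = -1.4.

-1.4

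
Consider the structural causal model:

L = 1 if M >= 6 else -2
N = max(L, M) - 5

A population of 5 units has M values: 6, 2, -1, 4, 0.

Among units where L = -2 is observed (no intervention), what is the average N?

E[N|L=-2] averages over only the 4 units with L=-2 (M = 2, -1, 4, 0): N = -3, -6, -1, -5, mean -3.75.

-3.75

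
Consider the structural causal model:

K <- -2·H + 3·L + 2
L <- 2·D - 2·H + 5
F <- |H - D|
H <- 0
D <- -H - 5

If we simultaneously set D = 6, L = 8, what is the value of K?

Setting D = 6, L = 8 by intervention discards those variables' equations.
K = -2·H + 3·L + 2  [with H=0, L=8]  = 26

26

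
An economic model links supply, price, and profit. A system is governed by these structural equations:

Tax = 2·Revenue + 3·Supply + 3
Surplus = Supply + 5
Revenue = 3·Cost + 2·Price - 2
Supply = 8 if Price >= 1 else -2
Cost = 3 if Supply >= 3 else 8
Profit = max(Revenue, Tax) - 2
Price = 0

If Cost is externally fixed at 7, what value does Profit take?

33

The intervention breaks the incoming arrows to Cost: Cost = 3 if Supply >= 3 else 8 no longer applies, and Cost = 7.
Supply = 8 if Price >= 1 else -2  [with Price=0]  = -2
Revenue = 3·Cost + 2·Price - 2  [with Cost=7, Price=0]  = 19
Tax = 2·Revenue + 3·Supply + 3  [with Revenue=19, Supply=-2]  = 35
Profit = max(Revenue, Tax) - 2  [with Revenue=19, Tax=35]  = 33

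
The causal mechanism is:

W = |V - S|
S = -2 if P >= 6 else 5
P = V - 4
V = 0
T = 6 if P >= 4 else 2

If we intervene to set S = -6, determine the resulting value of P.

-4

Under do(S=-6), the mechanism S = -2 if P >= 6 else 5 is discarded; S is fixed at -6.
Since P is not a descendant of the intervened variable, it is unaffected.
P = V - 4  [with V=0]  = -4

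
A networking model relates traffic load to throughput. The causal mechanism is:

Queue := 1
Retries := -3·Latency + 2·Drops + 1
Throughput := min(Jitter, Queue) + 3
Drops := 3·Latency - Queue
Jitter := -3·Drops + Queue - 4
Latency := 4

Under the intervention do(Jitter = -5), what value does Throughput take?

The intervention breaks the incoming arrows to Jitter: Jitter := -3·Drops + Queue - 4 no longer applies, and Jitter = -5.
Throughput = min(Jitter, Queue) + 3  [with Jitter=-5, Queue=1]  = -2

-2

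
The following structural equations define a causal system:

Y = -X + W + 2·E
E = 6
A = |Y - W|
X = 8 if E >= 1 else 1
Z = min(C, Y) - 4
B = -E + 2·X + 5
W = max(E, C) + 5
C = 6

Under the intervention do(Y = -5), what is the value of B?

15

Under do(Y=-5), the mechanism Y = -X + W + 2·E is discarded; Y is fixed at -5.
Since B is not a descendant of the intervened variable, it is unaffected.
X = 8 if E >= 1 else 1  [with E=6]  = 8
B = -E + 2·X + 5  [with E=6, X=8]  = 15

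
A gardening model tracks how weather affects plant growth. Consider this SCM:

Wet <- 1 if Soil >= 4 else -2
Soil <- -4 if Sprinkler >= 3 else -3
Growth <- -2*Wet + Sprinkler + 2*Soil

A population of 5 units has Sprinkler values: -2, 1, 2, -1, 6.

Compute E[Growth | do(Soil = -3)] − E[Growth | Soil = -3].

1.2

Under do(Soil=-3), Soil's equation is replaced by Soil=-3 for every unit. Per-unit Growth: -4, -1, 0, -3, 4. Mean = -0.8.
Observing Soil=-3 restricts to units where Soil's equation naturally yields -3: Sprinkler ∈ {-2, 1, 2, -1}. In that subpopulation Growth = -4, -1, 0, -3, mean -2.
Difference = -0.8 − (-2) = 1.2.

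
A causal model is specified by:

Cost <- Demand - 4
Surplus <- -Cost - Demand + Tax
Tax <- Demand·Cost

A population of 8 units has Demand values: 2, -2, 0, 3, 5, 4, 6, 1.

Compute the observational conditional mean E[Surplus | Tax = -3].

E[Surplus|Tax=-3] averages over only the 2 units with Tax=-3 (Demand = 3, 1): Surplus = -5, -1, mean -3.

-3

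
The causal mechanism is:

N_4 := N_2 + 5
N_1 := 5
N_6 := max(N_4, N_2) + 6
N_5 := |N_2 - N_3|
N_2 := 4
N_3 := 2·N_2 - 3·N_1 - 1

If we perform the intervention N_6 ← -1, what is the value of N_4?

do(N_6=-1) replaces the equation N_6 := max(N_4, N_2) + 6 with the constant N_6 = -1.
No directed path runs from N_6 to N_4, so N_4 keeps its natural value.
N_4 = N_2 + 5  [with N_2=4]  = 9

9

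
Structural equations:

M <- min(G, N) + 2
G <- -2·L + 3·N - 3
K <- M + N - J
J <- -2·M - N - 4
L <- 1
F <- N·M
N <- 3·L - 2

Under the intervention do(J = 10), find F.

0

Under do(J=10), the mechanism J <- -2·M - N - 4 is discarded; J is fixed at 10.
Since F is not a descendant of the intervened variable, it is unaffected.
N = 3·L - 2  [with L=1]  = 1
G = -2·L + 3·N - 3  [with L=1, N=1]  = -2
M = min(G, N) + 2  [with G=-2, N=1]  = 0
F = N·M  [with N=1, M=0]  = 0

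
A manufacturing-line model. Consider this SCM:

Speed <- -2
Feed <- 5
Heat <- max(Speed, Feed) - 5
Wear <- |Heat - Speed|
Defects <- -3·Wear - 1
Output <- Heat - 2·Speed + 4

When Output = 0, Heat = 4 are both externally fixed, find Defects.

Under do(Output = 0, Heat = 4), each intervened variable's structural equation is replaced by its fixed value.
Wear = |Heat - Speed|  [with Heat=4, Speed=-2]  = 6
Defects = -3·Wear - 1  [with Wear=6]  = -19

-19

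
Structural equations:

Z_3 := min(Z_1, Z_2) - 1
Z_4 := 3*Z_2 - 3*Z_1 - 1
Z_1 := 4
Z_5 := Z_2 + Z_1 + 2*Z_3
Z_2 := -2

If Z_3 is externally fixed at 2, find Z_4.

-19

The intervention breaks the incoming arrows to Z_3: Z_3 := min(Z_1, Z_2) - 1 no longer applies, and Z_3 = 2.
Z_4 is not downstream of the intervention, so its value is determined by the original equations.
Z_4 = 3*Z_2 - 3*Z_1 - 1  [with Z_2=-2, Z_1=4]  = -19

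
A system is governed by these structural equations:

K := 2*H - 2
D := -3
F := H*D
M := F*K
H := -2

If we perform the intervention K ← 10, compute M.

60

do(K=10) replaces the equation K := 2*H - 2 with the constant K = 10.
F = H*D  [with H=-2, D=-3]  = 6
M = F*K  [with F=6, K=10]  = 60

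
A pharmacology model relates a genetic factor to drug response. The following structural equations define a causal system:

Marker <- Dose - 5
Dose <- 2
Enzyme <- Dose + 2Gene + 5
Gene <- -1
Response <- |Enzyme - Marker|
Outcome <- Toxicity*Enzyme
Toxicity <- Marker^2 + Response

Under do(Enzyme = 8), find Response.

11

do(Enzyme=8) replaces the equation Enzyme <- Dose + 2Gene + 5 with the constant Enzyme = 8.
Marker = Dose - 5  [with Dose=2]  = -3
Response = |Enzyme - Marker|  [with Enzyme=8, Marker=-3]  = 11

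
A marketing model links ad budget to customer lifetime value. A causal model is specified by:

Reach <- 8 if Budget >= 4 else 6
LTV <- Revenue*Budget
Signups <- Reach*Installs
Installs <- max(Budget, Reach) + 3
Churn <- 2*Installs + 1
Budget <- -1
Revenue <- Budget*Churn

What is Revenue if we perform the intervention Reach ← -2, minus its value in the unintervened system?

Under do(Reach=-2), the mechanism Reach <- 8 if Budget >= 4 else 6 is discarded; Reach is fixed at -2.
Installs = max(Budget, Reach) + 3  [with Budget=-1, Reach=-2]  = 2
Churn = 2*Installs + 1  [with Installs=2]  = 5
Revenue = Budget*Churn  [with Budget=-1, Churn=5]  = -5
Without intervention: Reach = 8 if Budget >= 4 else 6  [with Budget=-1]  = 6; Installs = max(Budget, Reach) + 3  [with Budget=-1, Reach=6]  = 9; Churn = 2*Installs + 1  [with Installs=9]  = 19; Revenue = Budget*Churn  [with Budget=-1, Churn=19]  = -19.
Change = -5 − (-19) = 14.

14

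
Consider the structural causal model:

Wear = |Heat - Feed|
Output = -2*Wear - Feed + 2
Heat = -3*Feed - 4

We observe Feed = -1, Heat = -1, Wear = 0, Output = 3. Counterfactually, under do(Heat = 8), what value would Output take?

Under do(Heat=8), the mechanism Heat = -3*Feed - 4 is discarded; Heat is fixed at 8.
Wear = |Heat - Feed|  [with Heat=8, Feed=-1]  = 9
Output = -2*Wear - Feed + 2  [with Wear=9, Feed=-1]  = -15

-15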